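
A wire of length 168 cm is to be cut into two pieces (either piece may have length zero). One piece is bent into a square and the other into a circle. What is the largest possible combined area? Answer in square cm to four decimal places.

Let x be the length used for the square. Square side x/4; circle radius (168−x)/(2π).
A(x) = (x/4)² + π·((168−x)/(2π))² = x²/16 + (168−x)²/(4π) for 0 ≤ x ≤ 168. A'(x) = x/8 − (168−x)/(2π) = 0 gives x = 4·168/(π+4) ≈ 94.0967.
A'' > 0, so the interior critical point is a minimum; the maximum is at an endpoint. A(0) = 2245.9946 and A(168) = 1764.0000, so the largest area is 2245.9946.

2245.9946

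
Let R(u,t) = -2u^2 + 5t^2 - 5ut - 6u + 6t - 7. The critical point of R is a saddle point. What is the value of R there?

-527/65

∂R/∂u = -4u - 5t - 6 = 0 and ∂R/∂t = -5u + 10t + 6 = 0, so (u, t) = (-6/13, -54/65).
The Hessian has R_{uu} = -4, R_{tt} = 10, R_{ut} = -5, giving D = -65 < 0, so the point is a saddle point.
R(-6/13, -54/65) = -527/65.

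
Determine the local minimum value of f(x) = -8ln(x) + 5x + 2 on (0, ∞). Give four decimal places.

6.2400

f'(x) = -8/x + 5 = 0 gives x = 8/5.
f''(x) = 8/x², which is positive for x > 0, so this is a local minimum.
f(8/5) = -8·ln(8/5) + 8 + 2 ≈ 6.2400.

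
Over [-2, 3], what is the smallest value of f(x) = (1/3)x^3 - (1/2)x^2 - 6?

-32/3

Differentiating, f'(x) = x^2 - x; which vanishes at x = 0 and x = 1.
Candidates: f(-2) = -32/3,  f(0) = -6,  f(1) = -37/6,  f(3) = -3/2.
The minimum over the interval is -32/3, attained at x = -2.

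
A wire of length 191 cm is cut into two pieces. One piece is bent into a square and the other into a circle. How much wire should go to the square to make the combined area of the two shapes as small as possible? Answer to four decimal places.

Let x be the length used for the square. Square side x/4; circle radius (191−x)/(2π).
A(x) = (x/4)² + π·((191−x)/(2π))² = x²/16 + (191−x)²/(4π) for 0 ≤ x ≤ 191. A'(x) = x/8 − (191−x)/(2π) = 0 gives x = 4·191/(π+4) ≈ 106.9789.
A'' = 1/8 + 1/(2π) > 0, so this gives the minimum combined area; x ≈ 106.9789 cm to the square.

106.9789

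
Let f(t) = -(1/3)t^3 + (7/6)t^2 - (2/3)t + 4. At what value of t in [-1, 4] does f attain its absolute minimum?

Differentiating, f'(t) = -t^2 + (7/3)t - 2/3; which vanishes at t = 1/3 and t = 2.
Candidates: f(-1) = 37/6; f(1/3) = 631/162; f(2) = 14/3; f(4) = -4/3.
So the minimum is f(4) = -4/3.

4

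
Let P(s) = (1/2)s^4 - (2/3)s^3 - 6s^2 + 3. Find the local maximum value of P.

3

P'(s) = 2s^3 - 2s^2 - 12s = 0 at s = -2, 0, 3.
Second-derivative test with P''(s) = 6s^2 - 4s - 12: P''(-2) = 20 > 0 ⇒ local minimum; P''(0) = -12 < 0 ⇒ local maximum; P''(3) = 30 > 0 ⇒ local minimum.
So the local maximum value is P(0) = 3.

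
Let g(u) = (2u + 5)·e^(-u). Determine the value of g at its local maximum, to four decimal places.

By the product rule, g'(u) = (-2u - 3)·e^(-u). Since e^(-u) > 0, the only critical point is u = -3/2.
g''(-3/2) has the same sign as -2 < 0, so this is a local maximum.
g(-3/2) = (2)·e^(3/2) ≈ 8.9634.

8.9634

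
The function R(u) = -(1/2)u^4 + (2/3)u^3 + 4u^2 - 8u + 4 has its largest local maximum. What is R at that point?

68/3

R'(u) = -2u^3 + 2u^2 + 8u - 8. Setting R'(u) = 0 gives u ∈ {-2, 1, 2}.
R''(u) = -6u^2 + 4u + 8. R''(-2) = -24 < 0 ⇒ local maximum; R''(1) = 6 > 0 ⇒ local minimum; R''(2) = -8 < 0 ⇒ local maximum.
Thus R has its largest local maximum at u = -2, with value 68/3.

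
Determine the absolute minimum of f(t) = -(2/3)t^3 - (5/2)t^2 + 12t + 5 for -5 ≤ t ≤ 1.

-121/3

The derivative is -2t^2 - 5t + 12, whose only zero in [-5, 1] is t = -4.
Evaluating at the critical points and endpoints: f(-5) = -205/6; f(-4) = -121/3; f(1) = 83/6.
Hence the absolute minimum is -121/3 at t = -4.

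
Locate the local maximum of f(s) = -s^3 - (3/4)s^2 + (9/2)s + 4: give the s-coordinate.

1

Critical points: f'(s) = -3s^2 - (3/2)s + 9/2 vanishes at s = -3/2, 1.
f''(s) = -6s - 3/2. f''(-3/2) = 15/2 > 0 ⇒ local minimum; f''(1) = -15/2 < 0 ⇒ local maximum.
Thus f has its local maximum at s = 1, with value 27/4.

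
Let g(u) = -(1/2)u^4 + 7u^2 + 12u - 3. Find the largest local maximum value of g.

g'(u) = -2u^3 + 14u + 12 = 0 at u = -2, -1, 3.
g''(u) = -6u^2 + 14. g''(-2) = -10 < 0 ⇒ local maximum; g''(-1) = 8 > 0 ⇒ local minimum; g''(3) = -40 < 0 ⇒ local maximum.
Thus g has its largest local maximum at u = 3, with value 111/2.

111/2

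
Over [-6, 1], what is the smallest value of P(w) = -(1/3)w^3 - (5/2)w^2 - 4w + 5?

The derivative is -w^2 - 5w - 4, which vanishes at w = -4 and w = -1.
Candidates: P(-6) = 11, P(-4) = 7/3, P(-1) = 41/6, P(1) = -11/6.
Hence the absolute minimum is -11/6 at w = 1.

-11/6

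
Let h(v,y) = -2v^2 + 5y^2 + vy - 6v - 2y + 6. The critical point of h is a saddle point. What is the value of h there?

∂h/∂v = -4v + y - 6 = 0 and ∂h/∂y = v + 10y - 2 = 0, so (v, y) = (-58/41, 14/41).
The Hessian has h_{vv} = -4, h_{yy} = 10, h_{vy} = 1, giving D = -41 < 0, so the point is a saddle point.
h(-58/41, 14/41) = 406/41.

406/41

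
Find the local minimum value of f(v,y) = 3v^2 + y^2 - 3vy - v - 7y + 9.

∂f/∂v = 6v - 3y - 1 = 0 and ∂f/∂y = -3v + 2y - 7 = 0, so (v, y) = (23/3, 15).
The Hessian has f_{vv} = 6, f_{yy} = 2, f_{vy} = -3, giving D = 3 > 0 with f_{vv} > 0, so the point is a local minimum.
f(23/3, 15) = -142/3.

-142/3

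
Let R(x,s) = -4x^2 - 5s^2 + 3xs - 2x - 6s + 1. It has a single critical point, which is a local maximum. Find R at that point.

∂R/∂x = -8x + 3s - 2 = 0 and ∂R/∂s = 3x - 10s - 6 = 0, so (x, s) = (-38/71, -54/71).
The Hessian has R_{xx} = -8, R_{ss} = -10, R_{xs} = 3, giving D = 71 > 0 with R_{xx} < 0, so the point is a local maximum.
R(-38/71, -54/71) = 271/71.

271/71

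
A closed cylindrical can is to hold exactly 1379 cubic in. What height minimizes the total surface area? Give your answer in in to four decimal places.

With radius r and height h, πr²h = 1379 so h = 1379/(πr²), and S(r) = 2πr² + 2πrh = 2πr² + 2·1379/r.
S'(r) = 4πr − 2·1379/r² = 0 ⇒ r³ = 1379/(2π), so r ≈ 6.0320 and h = 2r ≈ 12.0640.
S''(r) = 4π + 4·1379/r³ > 0, so this is the minimum; S ≈ 685.8420.

12.0640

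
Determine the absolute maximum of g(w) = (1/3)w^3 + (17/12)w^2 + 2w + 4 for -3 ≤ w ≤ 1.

Differentiating, g'(w) = w^2 + (17/6)w + 2; which vanishes at w = -3/2 and w = -4/3.
Candidates: g(-3) = 7/4,  g(-3/2) = 49/16,  g(-4/3) = 248/81,  g(1) = 31/4.
Hence the absolute maximum is 31/4 at w = 1.

31/4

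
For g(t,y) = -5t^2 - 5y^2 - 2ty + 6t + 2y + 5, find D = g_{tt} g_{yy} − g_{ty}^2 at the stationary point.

96

∂g/∂t = -10t - 2y + 6 = 0 and ∂g/∂y = -2t - 10y + 2 = 0, so (t, y) = (7/12, 1/12).
The Hessian has g_{tt} = -10, g_{yy} = -10, g_{ty} = -2, giving D = 96 > 0 with g_{tt} < 0, so the point is a local maximum.
D = (-10)·(-10) − (-2)^2 = 96.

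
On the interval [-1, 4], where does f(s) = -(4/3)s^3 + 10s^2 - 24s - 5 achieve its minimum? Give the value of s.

4

Differentiating, f'(s) = -4s^2 + 20s - 24; which vanishes at s = 2 and s = 3.
Evaluating at the critical points and endpoints: f(-1) = 91/3, f(2) = -71/3, f(3) = -23, f(4) = -79/3.
So the minimum is f(4) = -79/3.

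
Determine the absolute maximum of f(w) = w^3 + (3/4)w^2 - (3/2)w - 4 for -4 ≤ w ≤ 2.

4

The derivative is 3w^2 + (3/2)w - 3/2, which vanishes at w = -1 and w = 1/2.
Candidates: f(-4) = -50,  f(-1) = -11/4,  f(1/2) = -71/16,  f(2) = 4.
Hence the absolute maximum is 4 at w = 2.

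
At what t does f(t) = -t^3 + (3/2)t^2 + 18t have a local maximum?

3

f'(t) = -3t^2 + 3t + 18 = 0 at t = -2, 3.
f''(t) = -6t + 3. f''(-2) = 15 > 0 ⇒ local minimum; f''(3) = -15 < 0 ⇒ local maximum.
The local maximum is f(3) = 81/2.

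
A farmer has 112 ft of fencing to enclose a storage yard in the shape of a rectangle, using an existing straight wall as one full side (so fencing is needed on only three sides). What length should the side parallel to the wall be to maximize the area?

56

Let the sides perpendicular to the wall have length x and the parallel side y, so 2x + y = 112 and the area is A = xy = x(112 − 2x).
A'(x) = 112 − 4x = 0 gives x = 28, and A''(x) = −4 < 0 confirms a maximum.
Then y = 112 − 2·28 = 56 and A = 1568.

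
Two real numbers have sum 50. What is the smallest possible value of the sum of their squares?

1250

With a + b = 50, a^2 + b^2 = a^2 + (50 − a)^2.
The derivative 2a − 2(50 − a) = 4a − 100 vanishes at a = 25; second derivative 4 > 0, a minimum.
The minimum is 2·(25)^2 = 1250.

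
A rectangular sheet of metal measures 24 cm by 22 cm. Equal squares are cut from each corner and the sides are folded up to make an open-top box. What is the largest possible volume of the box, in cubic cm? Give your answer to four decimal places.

With cut size x, the volume is V(x) = x(24 − 2x)(22 − 2x) for 0 < x < 11.
V'(x) = 12x^2 − 184x + 528. Setting V'(x) = 0 gives x ≈ 3.8225 (the root in (0, 11)).
V''(x) = 24x − 184 is negative there, so this is the maximum; V ≈ 897.4314.

897.4314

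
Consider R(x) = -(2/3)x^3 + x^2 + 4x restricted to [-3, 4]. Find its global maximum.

The derivative is -2x^2 + 2x + 4, which vanishes at x = -1 and x = 2.
Compare values at every candidate in [-3, 4]: R(-3) = 15, R(-1) = -7/3, R(2) = 20/3, R(4) = -32/3.
So the maximum is R(-3) = 15.

15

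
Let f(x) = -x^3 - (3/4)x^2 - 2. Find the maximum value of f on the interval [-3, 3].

Differentiating, f'(x) = -3x^2 - (3/2)x; which vanishes at x = -1/2 and x = 0.
Evaluating at the critical points and endpoints: f(-3) = 73/4, f(-1/2) = -33/16, f(0) = -2, f(3) = -143/4.
The maximum over the interval is 73/4, attained at x = -3.

73/4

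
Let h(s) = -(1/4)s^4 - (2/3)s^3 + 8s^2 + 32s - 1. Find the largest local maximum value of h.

Critical points: h'(s) = -s^3 - 2s^2 + 16s + 32 vanishes at s = -4, -2, 4.
Second-derivative test with h''(s) = -3s^2 - 4s + 16: h''(-4) = -16 < 0 ⇒ local maximum; h''(-2) = 12 > 0 ⇒ local minimum; h''(4) = -48 < 0 ⇒ local maximum.
The largest local maximum is h(4) = 445/3.

445/3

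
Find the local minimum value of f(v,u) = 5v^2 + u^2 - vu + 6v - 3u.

-63/19

∂f/∂v = 10v - u + 6 = 0 and ∂f/∂u = -v + 2u - 3 = 0, so (v, u) = (-9/19, 24/19).
The Hessian has f_{vv} = 10, f_{uu} = 2, f_{vu} = -1, giving D = 19 > 0 with f_{vv} > 0, so the point is a local minimum.
f(-9/19, 24/19) = -63/19.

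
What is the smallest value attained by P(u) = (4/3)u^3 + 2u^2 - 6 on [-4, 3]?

P'(u) = 4u^2 + 4u, which vanishes at u = -1 and u = 0.
Candidates: P(-4) = -178/3; P(-1) = -16/3; P(0) = -6; P(3) = 48.
The minimum over the interval is -178/3, attained at u = -4.

-178/3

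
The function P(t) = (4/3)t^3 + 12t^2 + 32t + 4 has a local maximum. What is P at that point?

-52/3

P'(t) = 4t^2 + 24t + 32 = 0 at t = -4, -2.
P''(t) = 8t + 24. P''(-4) = -8 < 0 ⇒ local maximum; P''(-2) = 8 > 0 ⇒ local minimum.
Thus P has its local maximum at t = -4, with value -52/3.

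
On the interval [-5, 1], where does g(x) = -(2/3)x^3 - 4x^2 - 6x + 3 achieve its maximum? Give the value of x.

g'(x) = -2x^2 - 8x - 6, which vanishes at x = -3 and x = -1.
Compare values at every candidate in [-5, 1]: g(-5) = 49/3, g(-3) = 3, g(-1) = 17/3, g(1) = -23/3.
The maximum over the interval is 49/3, attained at x = -5.

-5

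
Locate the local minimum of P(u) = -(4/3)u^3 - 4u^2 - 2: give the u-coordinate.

-2

Critical points: P'(u) = -4u^2 - 8u vanishes at u = -2, 0.
Second-derivative test with P''(u) = -8u - 8: P''(-2) = 8 > 0 ⇒ local minimum; P''(0) = -8 < 0 ⇒ local maximum.
Thus P has its local minimum at u = -2, with value -22/3.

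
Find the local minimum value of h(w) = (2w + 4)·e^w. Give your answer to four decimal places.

h'(w) = 2·e^w + (2w + 4)·1·e^w = (2w + 6)·e^w. Since e^w > 0, the only critical point is w = -3.
h''(-3) has the same sign as 2 > 0, so this is a local minimum.
h(-3) = (-2)·e^(-3) ≈ -0.0996.

-0.0996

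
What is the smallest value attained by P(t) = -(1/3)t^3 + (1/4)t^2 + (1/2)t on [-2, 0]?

The derivative is -t^2 + (1/2)t + 1/2, whose only zero in [-2, 0] is t = -1/2.
Compare values at every candidate in [-2, 0]: P(-2) = 8/3; P(-1/2) = -7/48; P(0) = 0.
The minimum over the interval is -7/48, attained at t = -1/2.

-7/48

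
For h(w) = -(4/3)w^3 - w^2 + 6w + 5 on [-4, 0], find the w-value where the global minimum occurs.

-3/2

h'(w) = -4w^2 - 2w + 6, whose only zero in [-4, 0] is w = -3/2.
Compare values at every candidate in [-4, 0]: h(-4) = 151/3, h(-3/2) = -7/4, h(0) = 5.
Hence the absolute minimum is -7/4 at w = -3/2.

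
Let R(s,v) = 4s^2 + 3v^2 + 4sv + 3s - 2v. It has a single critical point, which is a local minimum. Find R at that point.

∂R/∂s = 8s + 4v + 3 = 0 and ∂R/∂v = 4s + 6v - 2 = 0, so (s, v) = (-13/16, 7/8).
The Hessian has R_{ss} = 8, R_{vv} = 6, R_{sv} = 4, giving D = 32 > 0 with R_{ss} > 0, so the point is a local minimum.
R(-13/16, 7/8) = -67/32.

-67/32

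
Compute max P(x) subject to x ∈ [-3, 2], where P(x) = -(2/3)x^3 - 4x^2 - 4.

-4

The derivative is -2x^2 - 8x, whose only zero in [-3, 2] is x = 0.
Candidates: P(-3) = -22; P(0) = -4; P(2) = -76/3.
The maximum over the interval is -4, attained at x = 0.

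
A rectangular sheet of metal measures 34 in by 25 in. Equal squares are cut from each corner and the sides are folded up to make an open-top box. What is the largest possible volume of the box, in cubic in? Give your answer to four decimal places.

With cut size x, the volume is V(x) = x(34 − 2x)(25 − 2x) for 0 < x < 12.5.
V'(x) = 12x^2 − 236x + 850. Setting V'(x) = 0 gives x ≈ 4.7480 (the root in (0, 12.5)).
V''(x) = 24x − 236 is negative there, so this is the maximum; V ≈ 1803.8128.

1803.8128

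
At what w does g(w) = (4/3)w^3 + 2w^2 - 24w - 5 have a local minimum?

2

g'(w) = 4w^2 + 4w - 24 = 0 at w = -3, 2.
Since g''(w) = 8w + 4, we get g''(-3) = -20 < 0 ⇒ local maximum; g''(2) = 20 > 0 ⇒ local minimum.
So the local minimum value is g(2) = -103/3.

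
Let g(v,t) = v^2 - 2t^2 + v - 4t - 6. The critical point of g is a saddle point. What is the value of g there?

-17/4

∂g/∂v = 2v + 1 = 0 and ∂g/∂t = -4t - 4 = 0, so (v, t) = (-1/2, -1).
The Hessian has g_{vv} = 2, g_{tt} = -4, g_{vt} = 0, giving D = -8 < 0, so the point is a saddle point.
g(-1/2, -1) = -17/4.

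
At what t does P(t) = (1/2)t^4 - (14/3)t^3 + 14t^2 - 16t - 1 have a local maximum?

2

P'(t) = 2t^3 - 14t^2 + 28t - 16 = 0 at t = 1, 2, 4.
P''(t) = 6t^2 - 28t + 28. P''(1) = 6 > 0 ⇒ local minimum; P''(2) = -4 < 0 ⇒ local maximum; P''(4) = 12 > 0 ⇒ local minimum.
Thus P has its local maximum at t = 2, with value -19/3.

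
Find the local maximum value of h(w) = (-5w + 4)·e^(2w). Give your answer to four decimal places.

Differentiating with the product rule gives h'(w) = (-10w + 3)·e^(2w). Since e^(2w) > 0, the only critical point is w = 3/10.
h''(3/10) has the same sign as -10 < 0, so this is a local maximum.
h(3/10) = (5/2)·e^(3/5) ≈ 4.5553.

4.5553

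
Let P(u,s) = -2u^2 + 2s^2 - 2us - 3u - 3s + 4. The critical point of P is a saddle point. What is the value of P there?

∂P/∂u = -4u - 2s - 3 = 0 and ∂P/∂s = -2u + 4s - 3 = 0, so (u, s) = (-9/10, 3/10).
The Hessian has P_{uu} = -4, P_{ss} = 4, P_{us} = -2, giving D = -20 < 0, so the point is a saddle point.
P(-9/10, 3/10) = 49/10.

49/10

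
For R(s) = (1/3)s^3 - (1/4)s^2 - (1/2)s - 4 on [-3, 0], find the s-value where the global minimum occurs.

-3

The derivative is s^2 - (1/2)s - 1/2, whose only zero in [-3, 0] is s = -1/2.
Compare values at every candidate in [-3, 0]: R(-3) = -55/4; R(-1/2) = -185/48; R(0) = -4.
Hence the absolute minimum is -55/4 at s = -3.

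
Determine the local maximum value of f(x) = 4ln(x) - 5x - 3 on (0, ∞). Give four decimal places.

-7.8926

f'(x) = 4/x − 5 = 0 gives x = 4/5.
f''(x) = -4/x², which is negative for x > 0, so this is a local maximum.
f(4/5) = 4·ln(4/5) - 4 - 3 ≈ -7.8926.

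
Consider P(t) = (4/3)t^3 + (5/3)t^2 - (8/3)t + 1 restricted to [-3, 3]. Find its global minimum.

The derivative is 4t^2 + (10/3)t - 8/3, which vanishes at t = -4/3 and t = 1/2.
Candidates: P(-3) = -12, P(-4/3) = 353/81, P(1/2) = 1/4, P(3) = 44.
The minimum over the interval is -12, attained at t = -3.

-12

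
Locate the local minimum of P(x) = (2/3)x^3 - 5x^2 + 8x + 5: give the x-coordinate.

4

P'(x) = 2x^2 - 10x + 8 = 0 at x = 1, 4.
Second-derivative test with P''(x) = 4x - 10: P''(1) = -6 < 0 ⇒ local maximum; P''(4) = 6 > 0 ⇒ local minimum.
Thus P has its local minimum at x = 4, with value -1/3.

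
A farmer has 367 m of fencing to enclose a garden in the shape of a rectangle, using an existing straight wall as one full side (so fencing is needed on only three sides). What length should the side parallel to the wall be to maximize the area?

367/2

Let the sides perpendicular to the wall have length x and the parallel side y, so 2x + y = 367 and the area is A = xy = x(367 − 2x).
A'(x) = 367 − 4x = 0 gives x = 367/4, and A''(x) = −4 < 0 confirms a maximum.
Then y = 367 − 2·367/4 = 367/2 and A = 134689/8.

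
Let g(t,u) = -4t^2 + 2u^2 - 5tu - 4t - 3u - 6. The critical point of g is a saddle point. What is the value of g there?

∂g/∂t = -8t - 5u - 4 = 0 and ∂g/∂u = -5t + 4u - 3 = 0, so (t, u) = (-31/57, 4/57).
The Hessian has g_{tt} = -8, g_{uu} = 4, g_{tu} = -5, giving D = -57 < 0, so the point is a saddle point.
g(-31/57, 4/57) = -286/57.

-286/57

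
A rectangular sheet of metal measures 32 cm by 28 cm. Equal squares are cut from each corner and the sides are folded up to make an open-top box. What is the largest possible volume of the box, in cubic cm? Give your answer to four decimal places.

With cut size x, the volume is V(x) = x(32 − 2x)(28 − 2x) for 0 < x < 14.
V'(x) = 12x^2 − 240x + 896. Setting V'(x) = 0 gives x ≈ 4.9668 (the root in (0, 14)).
V''(x) = 24x − 240 is negative there, so this is the maximum; V ≈ 1980.0665.

1980.0665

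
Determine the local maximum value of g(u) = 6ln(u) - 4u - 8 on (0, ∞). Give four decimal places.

g'(u) = 6/u − 4 = 0 gives u = 3/2.
g''(u) = -6/u², which is negative for u > 0, so this is a local maximum.
g(3/2) = 6·ln(3/2) - 6 - 8 ≈ -11.5672.

-11.5672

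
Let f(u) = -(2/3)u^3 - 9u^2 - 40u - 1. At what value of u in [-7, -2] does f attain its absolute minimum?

-2

f'(u) = -2u^2 - 18u - 40, which vanishes at u = -5 and u = -4.
Candidates: f(-7) = 200/3; f(-5) = 172/3; f(-4) = 173/3; f(-2) = 145/3.
The minimum over the interval is 145/3, attained at u = -2.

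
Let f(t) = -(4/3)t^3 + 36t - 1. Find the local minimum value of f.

-73

f'(t) = -4t^2 + 36 = 0 at t = -3, 3.
Since f''(t) = -8t, we get f''(-3) = 24 > 0 ⇒ local minimum; f''(3) = -24 < 0 ⇒ local maximum.
The local minimum is f(-3) = -73.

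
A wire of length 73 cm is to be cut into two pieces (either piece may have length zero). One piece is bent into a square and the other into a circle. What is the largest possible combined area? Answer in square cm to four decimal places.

424.0683

Let x be the length used for the square. Square side x/4; circle radius (73−x)/(2π).
A(x) = (x/4)² + π·((73−x)/(2π))² = x²/16 + (73−x)²/(4π) for 0 ≤ x ≤ 73. A'(x) = x/8 − (73−x)/(2π) = 0 gives x = 4·73/(π+4) ≈ 40.8872.
A'' > 0, so the interior critical point is a minimum; the maximum is at an endpoint. A(0) = 424.0683 and A(73) = 333.0625, so the largest area is 424.0683.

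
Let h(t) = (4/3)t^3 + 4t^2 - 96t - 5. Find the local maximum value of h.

Critical points: h'(t) = 4t^2 + 8t - 96 vanishes at t = -6, 4.
Since h''(t) = 8t + 8, we get h''(-6) = -40 < 0 ⇒ local maximum; h''(4) = 40 > 0 ⇒ local minimum.
The local maximum is h(-6) = 427.

427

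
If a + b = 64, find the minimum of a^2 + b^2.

2048

With a + b = 64, a^2 + b^2 = a^2 + (64 − a)^2.
The derivative 2a − 2(64 − a) = 4a − 128 vanishes at a = 32; second derivative 4 > 0, a minimum.
The minimum is 2·(32)^2 = 2048.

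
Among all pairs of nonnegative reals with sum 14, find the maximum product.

49

With x + y = 14, the product is P(x) = x(14 − x).
P'(x) = 14 − 2x = 0 gives x = 7; P'' = −2 < 0, so this is the maximum.
P = 7·7 = 49.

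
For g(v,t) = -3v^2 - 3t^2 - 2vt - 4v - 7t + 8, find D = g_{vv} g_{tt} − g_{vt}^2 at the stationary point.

∂g/∂v = -6v - 2t - 4 = 0 and ∂g/∂t = -2v - 6t - 7 = 0, so (v, t) = (-5/16, -17/16).
The Hessian has g_{vv} = -6, g_{tt} = -6, g_{vt} = -2, giving D = 32 > 0 with g_{vv} < 0, so the point is a local maximum.
D = (-6)·(-6) − (-2)^2 = 32.

32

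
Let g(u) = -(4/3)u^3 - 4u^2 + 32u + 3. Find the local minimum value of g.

g'(u) = -4u^2 - 8u + 32. Setting g'(u) = 0 gives u ∈ {-4, 2}.
Second-derivative test with g''(u) = -8u - 8: g''(-4) = 24 > 0 ⇒ local minimum; g''(2) = -24 < 0 ⇒ local maximum.
The local minimum is g(-4) = -311/3.

-311/3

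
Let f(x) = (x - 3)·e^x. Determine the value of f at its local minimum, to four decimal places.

-7.3891

By the product rule, f'(x) = (x - 2)·e^x. Since e^x > 0, the only critical point is x = 2.
f''(2) has the same sign as 1 > 0, so this is a local minimum.
f(2) = (-1)·e^(2) ≈ -7.3891.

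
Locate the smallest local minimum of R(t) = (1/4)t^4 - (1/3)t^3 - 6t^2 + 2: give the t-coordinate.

4

Critical points: R'(t) = t^3 - t^2 - 12t vanishes at t = -3, 0, 4.
Second-derivative test with R''(t) = 3t^2 - 2t - 12: R''(-3) = 21 > 0 ⇒ local minimum; R''(0) = -12 < 0 ⇒ local maximum; R''(4) = 28 > 0 ⇒ local minimum.
So the smallest local minimum value is R(4) = -154/3.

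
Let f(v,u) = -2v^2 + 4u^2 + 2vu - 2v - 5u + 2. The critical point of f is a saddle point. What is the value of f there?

∂f/∂v = -4v + 2u - 2 = 0 and ∂f/∂u = 2v + 8u - 5 = 0, so (v, u) = (-1/6, 2/3).
The Hessian has f_{vv} = -4, f_{uu} = 8, f_{vu} = 2, giving D = -36 < 0, so the point is a saddle point.
f(-1/6, 2/3) = 1/2.

1/2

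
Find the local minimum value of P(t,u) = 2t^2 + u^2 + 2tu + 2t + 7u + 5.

-27/2

∂P/∂t = 4t + 2u + 2 = 0 and ∂P/∂u = 2t + 2u + 7 = 0, so (t, u) = (5/2, -6).
The Hessian has P_{tt} = 4, P_{uu} = 2, P_{tu} = 2, giving D = 4 > 0 with P_{tt} > 0, so the point is a local minimum.
P(5/2, -6) = -27/2.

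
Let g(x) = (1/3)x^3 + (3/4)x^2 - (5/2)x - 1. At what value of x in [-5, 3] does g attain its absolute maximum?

3

g'(x) = x^2 + (3/2)x - 5/2, which vanishes at x = -5/2 and x = 1.
Evaluating at the critical points and endpoints: g(-5) = -137/12,  g(-5/2) = 227/48,  g(1) = -29/12,  g(3) = 29/4.
The maximum over the interval is 29/4, attained at x = 3.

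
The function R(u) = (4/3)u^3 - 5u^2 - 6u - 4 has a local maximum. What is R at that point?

-29/12

R'(u) = 4u^2 - 10u - 6. Setting R'(u) = 0 gives u ∈ {-1/2, 3}.
Second-derivative test with R''(u) = 8u - 10: R''(-1/2) = -14 < 0 ⇒ local maximum; R''(3) = 14 > 0 ⇒ local minimum.
So the local maximum value is R(-1/2) = -29/12.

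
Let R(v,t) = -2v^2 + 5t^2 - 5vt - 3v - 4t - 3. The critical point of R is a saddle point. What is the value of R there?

∂R/∂v = -4v - 5t - 3 = 0 and ∂R/∂t = -5v + 10t - 4 = 0, so (v, t) = (-10/13, 1/65).
The Hessian has R_{vv} = -4, R_{tt} = 10, R_{vt} = -5, giving D = -65 < 0, so the point is a saddle point.
R(-10/13, 1/65) = -122/65.

-122/65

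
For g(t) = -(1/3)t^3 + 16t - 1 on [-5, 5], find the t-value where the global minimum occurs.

-4

Differentiating, g'(t) = -t^2 + 16; which vanishes at t = -4 and t = 4.
Compare values at every candidate in [-5, 5]: g(-5) = -118/3, g(-4) = -131/3, g(4) = 125/3, g(5) = 112/3.
Hence the absolute minimum is -131/3 at t = -4.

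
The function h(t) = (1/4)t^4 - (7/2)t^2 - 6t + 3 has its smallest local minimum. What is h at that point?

h'(t) = t^3 - 7t - 6 = 0 at t = -2, -1, 3.
Second-derivative test with h''(t) = 3t^2 - 7: h''(-2) = 5 > 0 ⇒ local minimum; h''(-1) = -4 < 0 ⇒ local maximum; h''(3) = 20 > 0 ⇒ local minimum.
So the smallest local minimum value is h(3) = -105/4.

-105/4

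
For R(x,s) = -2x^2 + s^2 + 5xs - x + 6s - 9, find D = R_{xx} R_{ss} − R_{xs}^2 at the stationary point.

∂R/∂x = -4x + 5s - 1 = 0 and ∂R/∂s = 5x + 2s + 6 = 0, so (x, s) = (-32/33, -19/33).
The Hessian has R_{xx} = -4, R_{ss} = 2, R_{xs} = 5, giving D = -33 < 0, so the point is a saddle point.
D = (-4)·(2) − (5)^2 = -33.

-33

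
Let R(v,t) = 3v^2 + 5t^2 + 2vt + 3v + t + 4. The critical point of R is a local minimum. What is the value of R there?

∂R/∂v = 6v + 2t + 3 = 0 and ∂R/∂t = 2v + 10t + 1 = 0, so (v, t) = (-1/2, 0).
The Hessian has R_{vv} = 6, R_{tt} = 10, R_{vt} = 2, giving D = 56 > 0 with R_{vv} > 0, so the point is a local minimum.
R(-1/2, 0) = 13/4.

13/4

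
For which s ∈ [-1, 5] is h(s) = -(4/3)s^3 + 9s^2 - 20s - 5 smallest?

5

Differentiating, h'(s) = -4s^2 + 18s - 20; which vanishes at s = 2 and s = 5/2.
Compare values at every candidate in [-1, 5]: h(-1) = 76/3; h(2) = -59/3; h(5/2) = -235/12; h(5) = -140/3.
So the minimum is h(5) = -140/3.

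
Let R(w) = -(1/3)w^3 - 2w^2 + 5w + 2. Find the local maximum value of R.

R'(w) = -w^2 - 4w + 5 = 0 at w = -5, 1.
Second-derivative test with R''(w) = -2w - 4: R''(-5) = 6 > 0 ⇒ local minimum; R''(1) = -6 < 0 ⇒ local maximum.
The local maximum is R(1) = 14/3.

14/3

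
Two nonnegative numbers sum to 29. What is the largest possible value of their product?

With x + y = 29, the product is P(x) = x(29 − x).
P'(x) = 29 − 2x = 0 gives x = 29/2; P'' = −2 < 0, so this is the maximum.
P = 29/2·29/2 = 841/4.

841/4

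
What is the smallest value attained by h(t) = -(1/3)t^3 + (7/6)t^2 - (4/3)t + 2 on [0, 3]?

-1/2

h'(t) = -t^2 + (7/3)t - 4/3, which vanishes at t = 1 and t = 4/3.
Evaluating at the critical points and endpoints: h(0) = 2, h(1) = 3/2, h(4/3) = 122/81, h(3) = -1/2.
Hence the absolute minimum is -1/2 at t = 3.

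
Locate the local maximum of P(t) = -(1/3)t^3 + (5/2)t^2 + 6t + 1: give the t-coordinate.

6

P'(t) = -t^2 + 5t + 6. Setting P'(t) = 0 gives t ∈ {-1, 6}.
Since P''(t) = -2t + 5, we get P''(-1) = 7 > 0 ⇒ local minimum; P''(6) = -7 < 0 ⇒ local maximum.
So the local maximum value is P(6) = 55.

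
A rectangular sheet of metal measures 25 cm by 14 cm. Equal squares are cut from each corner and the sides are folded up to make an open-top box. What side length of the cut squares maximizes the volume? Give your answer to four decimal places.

2.8829

With cut size x, the volume is V(x) = x(25 − 2x)(14 − 2x) for 0 < x < 7.
V'(x) = 12x^2 − 156x + 350. Setting V'(x) = 0 gives x ≈ 2.8829 (the root in (0, 7)).
V''(x) = 24x − 156 is negative there, so this is the maximum; V ≈ 456.5887.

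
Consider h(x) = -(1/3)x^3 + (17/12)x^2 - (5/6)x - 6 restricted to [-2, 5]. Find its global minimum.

h'(x) = -x^2 + (17/6)x - 5/6, which vanishes at x = 1/3 and x = 5/2.
Candidates: h(-2) = 4; h(1/3) = -1987/324; h(5/2) = -71/16; h(5) = -197/12.
The minimum over the interval is -197/12, attained at x = 5.

-197/12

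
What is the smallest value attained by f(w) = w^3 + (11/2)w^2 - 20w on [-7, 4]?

-392/27

The derivative is 3w^2 + 11w - 20, which vanishes at w = -5 and w = 4/3.
Candidates: f(-7) = 133/2, f(-5) = 225/2, f(4/3) = -392/27, f(4) = 72.
So the minimum is f(4/3) = -392/27.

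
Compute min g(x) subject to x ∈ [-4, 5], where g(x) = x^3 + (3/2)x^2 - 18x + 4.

g'(x) = 3x^2 + 3x - 18, which vanishes at x = -3 and x = 2.
Compare values at every candidate in [-4, 5]: g(-4) = 36, g(-3) = 89/2, g(2) = -18, g(5) = 153/2.
Hence the absolute minimum is -18 at x = 2.

-18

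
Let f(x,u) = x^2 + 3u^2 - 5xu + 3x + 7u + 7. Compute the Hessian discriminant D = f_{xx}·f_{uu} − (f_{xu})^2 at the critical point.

∂f/∂x = 2x - 5u + 3 = 0 and ∂f/∂u = -5x + 6u + 7 = 0, so (x, u) = (53/13, 29/13).
The Hessian has f_{xx} = 2, f_{uu} = 6, f_{xu} = -5, giving D = -13 < 0, so the point is a saddle point.
D = (2)·(6) − (-5)^2 = -13.

-13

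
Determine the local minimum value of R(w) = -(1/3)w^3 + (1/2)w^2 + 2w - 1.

R'(w) = -w^2 + w + 2 = 0 at w = -1, 2.
Since R''(w) = -2w + 1, we get R''(-1) = 3 > 0 ⇒ local minimum; R''(2) = -3 < 0 ⇒ local maximum.
So the local minimum value is R(-1) = -13/6.

-13/6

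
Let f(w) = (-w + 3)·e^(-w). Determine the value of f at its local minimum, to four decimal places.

By the product rule, f'(w) = (w - 4)·e^(-w). Since e^(-w) > 0, the only critical point is w = 4.
f''(4) has the same sign as 1 > 0, so this is a local minimum.
f(4) = (-1)·e^(-4) ≈ -0.0183.

-0.0183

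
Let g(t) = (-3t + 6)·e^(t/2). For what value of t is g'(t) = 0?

By the product rule, g'(t) = (-(3/2)t)·e^(t/2). Since e^(t/2) > 0, the only critical point is t = 0.
g''(0) has the same sign as -3/2 < 0, so this is a local maximum.
g(0) = (6)·e^(0) ≈ 6.0000.

0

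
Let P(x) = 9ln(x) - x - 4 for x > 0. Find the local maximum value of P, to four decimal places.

P'(x) = 9/x − 1 = 0 gives x = 9.
P''(x) = -9/x², which is negative for x > 0, so this is a local maximum.
P(9) = 9·ln(9) - 9 - 4 ≈ 6.7750.

6.7750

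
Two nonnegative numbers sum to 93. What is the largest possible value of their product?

With x + y = 93, the product is P(x) = x(93 − x).
P'(x) = 93 − 2x = 0 gives x = 93/2; P'' = −2 < 0, so this is the maximum.
P = 93/2·93/2 = 8649/4.

8649/4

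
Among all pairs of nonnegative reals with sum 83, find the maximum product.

With x + y = 83, the product is P(x) = x(83 − x).
P'(x) = 83 − 2x = 0 gives x = 83/2; P'' = −2 < 0, so this is the maximum.
P = 83/2·83/2 = 6889/4.

6889/4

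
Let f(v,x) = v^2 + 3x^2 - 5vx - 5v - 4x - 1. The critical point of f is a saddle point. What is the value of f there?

178/13

∂f/∂v = 2v - 5x - 5 = 0 and ∂f/∂x = -5v + 6x - 4 = 0, so (v, x) = (-50/13, -33/13).
The Hessian has f_{vv} = 2, f_{xx} = 6, f_{vx} = -5, giving D = -13 < 0, so the point is a saddle point.
f(-50/13, -33/13) = 178/13.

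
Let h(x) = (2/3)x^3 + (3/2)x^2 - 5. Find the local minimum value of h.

Critical points: h'(x) = 2x^2 + 3x vanishes at x = -3/2, 0.
h''(x) = 4x + 3. h''(-3/2) = -3 < 0 ⇒ local maximum; h''(0) = 3 > 0 ⇒ local minimum.
The local minimum is h(0) = -5.

-5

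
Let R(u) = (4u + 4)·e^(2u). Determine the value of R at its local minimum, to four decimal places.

-0.0996

R'(u) = 4·e^(2u) + (4u + 4)·2·e^(2u) = (8u + 12)·e^(2u). Since e^(2u) > 0, the only critical point is u = -3/2.
R''(-3/2) has the same sign as 8 > 0, so this is a local minimum.
R(-3/2) = (-2)·e^(-3) ≈ -0.0996.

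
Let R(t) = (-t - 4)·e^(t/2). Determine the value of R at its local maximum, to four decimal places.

0.0996

Differentiating with the product rule gives R'(t) = (-(1/2)t - 3)·e^(t/2). Since e^(t/2) > 0, the only critical point is t = -6.
R''(-6) has the same sign as -1/2 < 0, so this is a local maximum.
R(-6) = (2)·e^(-3) ≈ 0.0996.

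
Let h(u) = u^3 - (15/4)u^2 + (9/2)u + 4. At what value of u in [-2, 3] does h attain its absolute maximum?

3

Differentiating, h'(u) = 3u^2 - (15/2)u + 9/2; which vanishes at u = 1 and u = 3/2.
Compare values at every candidate in [-2, 3]: h(-2) = -28,  h(1) = 23/4,  h(3/2) = 91/16,  h(3) = 43/4.
Hence the absolute maximum is 43/4 at u = 3.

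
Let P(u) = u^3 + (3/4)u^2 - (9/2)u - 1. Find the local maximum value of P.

65/16

P'(u) = 3u^2 + (3/2)u - 9/2. Setting P'(u) = 0 gives u ∈ {-3/2, 1}.
Second-derivative test with P''(u) = 6u + 3/2: P''(-3/2) = -15/2 < 0 ⇒ local maximum; P''(1) = 15/2 > 0 ⇒ local minimum.
Thus P has its local maximum at u = -3/2, with value 65/16.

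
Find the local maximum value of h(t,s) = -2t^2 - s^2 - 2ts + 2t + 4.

5

∂h/∂t = -4t - 2s + 2 = 0 and ∂h/∂s = -2t - 2s = 0, so (t, s) = (1, -1).
The Hessian has h_{tt} = -4, h_{ss} = -2, h_{ts} = -2, giving D = 4 > 0 with h_{tt} < 0, so the point is a local maximum.
h(1, -1) = 5.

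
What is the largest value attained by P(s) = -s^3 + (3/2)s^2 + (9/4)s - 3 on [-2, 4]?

Differentiating, P'(s) = -3s^2 + 3s + 9/4; which vanishes at s = -1/2 and s = 3/2.
Evaluating at the critical points and endpoints: P(-2) = 13/2, P(-1/2) = -29/8, P(3/2) = 3/8, P(4) = -34.
The maximum over the interval is 13/2, attained at s = -2.

13/2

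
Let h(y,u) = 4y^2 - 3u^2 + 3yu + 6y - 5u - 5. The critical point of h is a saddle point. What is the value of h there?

∂h/∂y = 8y + 3u + 6 = 0 and ∂h/∂u = 3y - 6u - 5 = 0, so (y, u) = (-7/19, -58/57).
The Hessian has h_{yy} = 8, h_{uu} = -6, h_{yu} = 3, giving D = -57 < 0, so the point is a saddle point.
h(-7/19, -58/57) = -203/57.

-203/57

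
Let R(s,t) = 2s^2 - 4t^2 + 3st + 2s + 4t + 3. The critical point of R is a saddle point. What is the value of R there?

∂R/∂s = 4s + 3t + 2 = 0 and ∂R/∂t = 3s - 8t + 4 = 0, so (s, t) = (-28/41, 10/41).
The Hessian has R_{ss} = 4, R_{tt} = -8, R_{st} = 3, giving D = -41 < 0, so the point is a saddle point.
R(-28/41, 10/41) = 115/41.

115/41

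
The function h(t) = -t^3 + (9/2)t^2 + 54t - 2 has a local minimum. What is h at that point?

-193/2

h'(t) = -3t^2 + 9t + 54 = 0 at t = -3, 6.
Since h''(t) = -6t + 9, we get h''(-3) = 27 > 0 ⇒ local minimum; h''(6) = -27 < 0 ⇒ local maximum.
So the local minimum value is h(-3) = -193/2.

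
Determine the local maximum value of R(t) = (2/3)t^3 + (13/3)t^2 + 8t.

Critical points: R'(t) = 2t^2 + (26/3)t + 8 vanishes at t = -3, -4/3.
Second-derivative test with R''(t) = 4t + 26/3: R''(-3) = -10/3 < 0 ⇒ local maximum; R''(-4/3) = 10/3 > 0 ⇒ local minimum.
The local maximum is R(-3) = -3.

-3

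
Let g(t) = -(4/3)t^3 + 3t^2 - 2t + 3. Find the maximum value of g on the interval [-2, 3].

Differentiating, g'(t) = -4t^2 + 6t - 2; which vanishes at t = 1/2 and t = 1.
Evaluating at the critical points and endpoints: g(-2) = 89/3, g(1/2) = 31/12, g(1) = 8/3, g(3) = -12.
So the maximum is g(-2) = 89/3.

89/3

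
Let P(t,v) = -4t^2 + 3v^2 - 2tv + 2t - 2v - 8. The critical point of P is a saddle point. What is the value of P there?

-107/13

∂P/∂t = -8t - 2v + 2 = 0 and ∂P/∂v = -2t + 6v - 2 = 0, so (t, v) = (2/13, 5/13).
The Hessian has P_{tt} = -8, P_{vv} = 6, P_{tv} = -2, giving D = -52 < 0, so the point is a saddle point.
P(2/13, 5/13) = -107/13.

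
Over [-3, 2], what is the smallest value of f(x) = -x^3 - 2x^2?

f'(x) = -3x^2 - 4x, which vanishes at x = -4/3 and x = 0.
Candidates: f(-3) = 9; f(-4/3) = -32/27; f(0) = 0; f(2) = -16.
The minimum over the interval is -16, attained at x = 2.

-16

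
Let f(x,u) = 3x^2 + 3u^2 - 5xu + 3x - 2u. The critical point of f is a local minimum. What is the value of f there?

∂f/∂x = 6x - 5u + 3 = 0 and ∂f/∂u = -5x + 6u - 2 = 0, so (x, u) = (-8/11, -3/11).
The Hessian has f_{xx} = 6, f_{uu} = 6, f_{xu} = -5, giving D = 11 > 0 with f_{xx} > 0, so the point is a local minimum.
f(-8/11, -3/11) = -9/11.

-9/11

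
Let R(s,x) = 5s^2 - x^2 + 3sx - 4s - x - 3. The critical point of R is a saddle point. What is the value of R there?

-110/29

∂R/∂s = 10s + 3x - 4 = 0 and ∂R/∂x = 3s - 2x - 1 = 0, so (s, x) = (11/29, 2/29).
The Hessian has R_{ss} = 10, R_{xx} = -2, R_{sx} = 3, giving D = -29 < 0, so the point is a saddle point.
R(11/29, 2/29) = -110/29.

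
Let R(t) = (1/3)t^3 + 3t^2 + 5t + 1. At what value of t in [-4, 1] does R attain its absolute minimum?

-1

Differentiating, R'(t) = t^2 + 6t + 5; whose only zero in [-4, 1] is t = -1.
Candidates: R(-4) = 23/3,  R(-1) = -4/3,  R(1) = 28/3.
Hence the absolute minimum is -4/3 at t = -1.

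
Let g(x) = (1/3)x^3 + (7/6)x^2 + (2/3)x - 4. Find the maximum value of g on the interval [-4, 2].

14/3

g'(x) = x^2 + (7/3)x + 2/3, which vanishes at x = -2 and x = -1/3.
Compare values at every candidate in [-4, 2]: g(-4) = -28/3, g(-2) = -10/3, g(-1/3) = -665/162, g(2) = 14/3.
Hence the absolute maximum is 14/3 at x = 2.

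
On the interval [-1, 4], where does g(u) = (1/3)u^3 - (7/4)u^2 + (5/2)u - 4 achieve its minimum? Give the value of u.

-1

The derivative is u^2 - (7/2)u + 5/2, which vanishes at u = 1 and u = 5/2.
Evaluating at the critical points and endpoints: g(-1) = -103/12; g(1) = -35/12; g(5/2) = -167/48; g(4) = -2/3.
The minimum over the interval is -103/12, attained at u = -1.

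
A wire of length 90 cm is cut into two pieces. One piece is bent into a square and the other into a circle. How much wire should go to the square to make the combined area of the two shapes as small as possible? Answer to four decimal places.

50.4089

Let x be the length used for the square. Square side x/4; circle radius (90−x)/(2π).
A(x) = (x/4)² + π·((90−x)/(2π))² = x²/16 + (90−x)²/(4π) for 0 ≤ x ≤ 90. A'(x) = x/8 − (90−x)/(2π) = 0 gives x = 4·90/(π+4) ≈ 50.4089.
A'' = 1/8 + 1/(2π) > 0, so this gives the minimum combined area; x ≈ 50.4089 cm to the square.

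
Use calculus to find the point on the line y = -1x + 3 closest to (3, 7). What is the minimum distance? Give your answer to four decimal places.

4.9497

Minimize D(x)^2 = (x - 3)^2 + (-x - 4)^2.
d/dx[D^2] = 2(x - 3) + 2·(-1)·(-x - 4) = 0 ⇒ x = -1/2.
Then y = 7/2 and the distance is √(49/2) ≈ 4.9497.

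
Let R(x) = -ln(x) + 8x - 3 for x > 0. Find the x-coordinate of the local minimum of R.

1/8

R'(x) = -1/x + 8 = 0 gives x = 1/8.
R''(x) = 1/x², which is positive for x > 0, so this is a local minimum.
R(1/8) = -1·ln(1/8) + 1 - 3 ≈ 0.0794.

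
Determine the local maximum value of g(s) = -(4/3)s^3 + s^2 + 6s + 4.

g'(s) = -4s^2 + 2s + 6 = 0 at s = -1, 3/2.
Second-derivative test with g''(s) = -8s + 2: g''(-1) = 10 > 0 ⇒ local minimum; g''(3/2) = -10 < 0 ⇒ local maximum.
So the local maximum value is g(3/2) = 43/4.

43/4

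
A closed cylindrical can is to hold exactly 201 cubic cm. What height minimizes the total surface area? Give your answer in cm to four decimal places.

6.3490

With radius r and height h, πr²h = 201 so h = 201/(πr²), and S(r) = 2πr² + 2πrh = 2πr² + 2·201/r.
S'(r) = 4πr − 2·201/r² = 0 ⇒ r³ = 201/(2π), so r ≈ 3.1745 and h = 2r ≈ 6.3490.
S''(r) = 4π + 4·201/r³ > 0, so this is the minimum; S ≈ 189.9526.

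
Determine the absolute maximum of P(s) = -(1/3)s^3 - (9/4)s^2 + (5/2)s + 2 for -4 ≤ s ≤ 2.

127/48

Differentiating, P'(s) = -s^2 - (9/2)s + 5/2; whose only zero in [-4, 2] is s = 1/2.
Compare values at every candidate in [-4, 2]: P(-4) = -68/3; P(1/2) = 127/48; P(2) = -14/3.
The maximum over the interval is 127/48, attained at s = 1/2.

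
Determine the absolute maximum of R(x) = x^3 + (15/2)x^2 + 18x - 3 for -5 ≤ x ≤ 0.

-3

The derivative is 3x^2 + 15x + 18, which vanishes at x = -3 and x = -2.
Compare values at every candidate in [-5, 0]: R(-5) = -61/2,  R(-3) = -33/2,  R(-2) = -17,  R(0) = -3.
The maximum over the interval is -3, attained at x = 0.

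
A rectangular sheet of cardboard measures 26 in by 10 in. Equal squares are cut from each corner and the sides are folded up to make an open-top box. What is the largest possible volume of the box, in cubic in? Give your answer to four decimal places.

With cut size x, the volume is V(x) = x(26 − 2x)(10 − 2x) for 0 < x < 5.
V'(x) = 12x^2 − 144x + 260. Setting V'(x) = 0 gives x ≈ 2.2141 (the root in (0, 5)).
V''(x) = 24x − 144 is negative there, so this is the maximum; V ≈ 266.1210.

266.1210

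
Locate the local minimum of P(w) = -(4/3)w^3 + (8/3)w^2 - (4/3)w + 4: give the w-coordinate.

1/3

P'(w) = -4w^2 + (16/3)w - 4/3 = 0 at w = 1/3, 1.
Since P''(w) = -8w + 16/3, we get P''(1/3) = 8/3 > 0 ⇒ local minimum; P''(1) = -8/3 < 0 ⇒ local maximum.
So the local minimum value is P(1/3) = 308/81.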